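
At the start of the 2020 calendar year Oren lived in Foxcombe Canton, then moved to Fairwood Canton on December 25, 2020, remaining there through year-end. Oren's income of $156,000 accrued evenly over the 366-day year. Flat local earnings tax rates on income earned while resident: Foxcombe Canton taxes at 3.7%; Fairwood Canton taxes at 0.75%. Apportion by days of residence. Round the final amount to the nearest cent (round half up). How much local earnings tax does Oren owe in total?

$5,683.98

Foxcombe Canton, January 1 – December 24, 2020: 359 days → $156,000 × 3.7% × 359/366 = $5,661.6066
Fairwood Canton, December 25 – December 31, 2020: 7 days → $156,000 × 0.75% × 7/366 = $22.3770
Total = $5,683.9836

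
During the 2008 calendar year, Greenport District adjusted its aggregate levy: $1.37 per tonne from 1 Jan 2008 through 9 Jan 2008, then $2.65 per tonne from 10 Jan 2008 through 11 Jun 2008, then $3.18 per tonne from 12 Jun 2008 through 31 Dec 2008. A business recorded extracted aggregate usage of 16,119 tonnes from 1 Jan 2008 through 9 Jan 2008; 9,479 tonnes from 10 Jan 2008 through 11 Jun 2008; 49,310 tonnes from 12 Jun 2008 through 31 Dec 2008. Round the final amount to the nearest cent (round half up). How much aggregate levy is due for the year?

1 Jan – 9 Jan 2008: 16,119 tonnes at $1.37/tonne → $22,083.03
10 Jan – 11 Jun 2008: 9,479 tonnes at $2.65/tonne → $25,119.35
12 Jun – 31 Dec 2008: 49,310 tonnes at $3.18/tonne → $156,805.80

$204,008.18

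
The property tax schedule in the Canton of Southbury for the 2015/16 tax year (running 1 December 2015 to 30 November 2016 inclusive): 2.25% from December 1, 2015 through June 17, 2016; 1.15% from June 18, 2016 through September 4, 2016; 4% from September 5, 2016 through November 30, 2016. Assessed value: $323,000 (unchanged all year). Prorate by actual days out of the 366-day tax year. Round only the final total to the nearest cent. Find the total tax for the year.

$7,844.22

December 1, 2015 – June 17, 2016: 200 days at 2.25% → $323,000 × 2.25% × 200/366 = $3,971.3115
June 18 – September 4, 2016: 79 days at 1.15% → $323,000 × 1.15% × 79/366 = $801.7637
September 5 – November 30, 2016: 87 days at 4% → $323,000 × 4% × 87/366 = $3,071.1475
Total = $7,844.2227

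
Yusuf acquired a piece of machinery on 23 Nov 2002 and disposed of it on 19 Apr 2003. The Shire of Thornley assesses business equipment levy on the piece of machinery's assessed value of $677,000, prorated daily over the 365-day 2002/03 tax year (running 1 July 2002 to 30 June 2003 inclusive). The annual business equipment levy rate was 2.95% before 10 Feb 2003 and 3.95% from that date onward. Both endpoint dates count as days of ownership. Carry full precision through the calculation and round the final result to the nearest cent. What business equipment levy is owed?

$9,377.84

23 Nov 2002 – 9 Feb 2003: 79 days at 2.95% → $677,000 × 2.95% × 79/365 = $4,322.5986
10 Feb – 19 Apr 2003: 69 days at 3.95% → $677,000 × 3.95% × 69/365 = $5,055.2425
Total = $9,377.8411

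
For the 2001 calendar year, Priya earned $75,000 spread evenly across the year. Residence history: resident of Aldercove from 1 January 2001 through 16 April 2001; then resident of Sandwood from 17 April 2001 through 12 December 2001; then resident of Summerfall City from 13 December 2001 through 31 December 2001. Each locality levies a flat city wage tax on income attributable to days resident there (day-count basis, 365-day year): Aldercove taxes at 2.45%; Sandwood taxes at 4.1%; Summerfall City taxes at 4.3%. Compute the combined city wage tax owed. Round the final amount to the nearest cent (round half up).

Aldercove, 1 January – 16 April 2001: 106 days → $75,000 × 2.45% × 106/365 = $533.6301
Sandwood, 17 April – 12 December 2001: 240 days → $75,000 × 4.1% × 240/365 = $2,021.9178
Summerfall City, 13 December – 31 December 2001: 19 days → $75,000 × 4.3% × 19/365 = $167.8767
Total = $2,723.4247

$2,723.42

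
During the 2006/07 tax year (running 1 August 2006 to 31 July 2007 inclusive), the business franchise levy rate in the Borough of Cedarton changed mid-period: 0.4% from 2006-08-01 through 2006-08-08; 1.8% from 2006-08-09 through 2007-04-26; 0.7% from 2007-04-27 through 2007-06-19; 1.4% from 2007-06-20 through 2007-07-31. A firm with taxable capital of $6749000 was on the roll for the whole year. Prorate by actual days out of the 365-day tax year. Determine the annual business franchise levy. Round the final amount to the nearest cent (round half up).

2006-08-01 to 2006-08-08: 8 days at 0.4% → $6749000 × 0.4% × 8/365 = $591.6932
2006-08-09 to 2007-04-26: 261 days at 1.8% → $6749000 × 1.8% × 261/365 = $86867.9507
2007-04-27 to 2007-06-19: 54 days at 0.7% → $6749000 × 0.7% × 54/365 = $6989.3753
2007-06-20 to 2007-07-31: 42 days at 1.4% → $6749000 × 1.4% × 42/365 = $10872.3616
Total = $105321.3808

$105321.38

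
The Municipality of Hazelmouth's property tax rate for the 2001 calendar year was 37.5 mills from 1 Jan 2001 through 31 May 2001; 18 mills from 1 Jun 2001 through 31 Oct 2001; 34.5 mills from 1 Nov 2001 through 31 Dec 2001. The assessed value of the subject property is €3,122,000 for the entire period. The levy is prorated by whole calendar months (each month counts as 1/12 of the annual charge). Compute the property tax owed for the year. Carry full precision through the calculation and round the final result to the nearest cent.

1 Jan – 31 May 2001: 5 months at 37.5 mills → €3,122,000 × 3.75% × 5/12 = €48,781.2500
1 Jun – 31 Oct 2001: 5 months at 18 mills → €3,122,000 × 1.8% × 5/12 = €23,415.0000
1 Nov – 31 Dec 2001: 2 months at 34.5 mills → €3,122,000 × 3.45% × 2/12 = €17,951.5000
Total = €90,147.7500

€90,147.75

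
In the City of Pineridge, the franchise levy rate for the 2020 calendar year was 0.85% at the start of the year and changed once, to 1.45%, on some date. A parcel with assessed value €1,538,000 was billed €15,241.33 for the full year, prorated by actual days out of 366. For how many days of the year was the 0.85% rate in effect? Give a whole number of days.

280 days

Let d = days at the first rate; then 366 − d days at the second rate.
€1,538,000 × [0.85%·d + 1.45%·(366−d)] / 366 = €15,241.33
Solving gives d = 280, so the new rate took effect on October 7, 2020.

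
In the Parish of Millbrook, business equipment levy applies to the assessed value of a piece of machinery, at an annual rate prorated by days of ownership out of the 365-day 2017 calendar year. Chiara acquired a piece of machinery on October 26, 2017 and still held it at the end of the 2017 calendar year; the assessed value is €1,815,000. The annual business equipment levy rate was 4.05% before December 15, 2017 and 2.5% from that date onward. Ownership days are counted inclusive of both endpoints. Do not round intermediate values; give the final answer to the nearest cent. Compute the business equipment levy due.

€12,182.88

October 26 – December 14, 2017: 50 days at 4.05% → €1,815,000 × 4.05% × 50/365 = €10,069.5205
December 15 – December 31, 2017: 17 days at 2.5% → €1,815,000 × 2.5% × 17/365 = €2,113.3562
Total = €12,182.8767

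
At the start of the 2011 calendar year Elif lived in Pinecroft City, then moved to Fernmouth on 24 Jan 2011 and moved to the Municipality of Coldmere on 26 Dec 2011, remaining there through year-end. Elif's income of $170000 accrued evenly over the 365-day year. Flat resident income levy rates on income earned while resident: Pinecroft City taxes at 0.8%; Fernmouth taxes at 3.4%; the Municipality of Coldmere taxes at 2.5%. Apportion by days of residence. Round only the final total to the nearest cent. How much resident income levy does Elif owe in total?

$5476.33

Pinecroft City, 1 Jan – 23 Jan 2011: 23 days → $170000 × 0.8% × 23/365 = $85.6986
Fernmouth, 24 Jan – 25 Dec 2011: 336 days → $170000 × 3.4% × 336/365 = $5320.7671
The Municipality of Coldmere, 26 Dec – 31 Dec 2011: 6 days → $170000 × 2.5% × 6/365 = $69.8630
Total = $5476.3288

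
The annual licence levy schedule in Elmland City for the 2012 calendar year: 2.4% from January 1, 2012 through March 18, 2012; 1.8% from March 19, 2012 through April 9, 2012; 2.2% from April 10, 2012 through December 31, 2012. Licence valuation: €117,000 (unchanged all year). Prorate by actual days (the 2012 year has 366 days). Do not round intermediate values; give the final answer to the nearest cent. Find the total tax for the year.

€2,595.74

January 1 – March 18, 2012: 78 days at 2.4% → €117,000 × 2.4% × 78/366 = €598.4262
March 19 – April 9, 2012: 22 days at 1.8% → €117,000 × 1.8% × 22/366 = €126.5902
April 10 – December 31, 2012: 266 days at 2.2% → €117,000 × 2.2% × 266/366 = €1,870.7213
Total = €2,595.7377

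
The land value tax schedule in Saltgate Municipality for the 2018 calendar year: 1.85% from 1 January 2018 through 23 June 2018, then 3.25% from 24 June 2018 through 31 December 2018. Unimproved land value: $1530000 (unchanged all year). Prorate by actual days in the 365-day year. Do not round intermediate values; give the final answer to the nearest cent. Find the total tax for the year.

$39513.82

1 January – 23 June 2018: 174 days at 1.85% → $1530000 × 1.85% × 174/365 = $13493.3425
24 June – 31 December 2018: 191 days at 3.25% → $1530000 × 3.25% × 191/365 = $26020.4795
Total = $39513.8219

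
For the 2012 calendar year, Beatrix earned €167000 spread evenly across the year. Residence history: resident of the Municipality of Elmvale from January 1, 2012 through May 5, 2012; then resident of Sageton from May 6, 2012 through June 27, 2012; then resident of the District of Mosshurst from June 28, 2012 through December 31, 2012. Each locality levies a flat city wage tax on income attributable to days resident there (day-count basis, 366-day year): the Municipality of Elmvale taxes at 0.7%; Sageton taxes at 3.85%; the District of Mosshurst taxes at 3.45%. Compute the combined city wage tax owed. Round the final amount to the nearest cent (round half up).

The Municipality of Elmvale, January 1 – May 5, 2012: 126 days → €167000 × 0.7% × 126/366 = €402.4426
Sageton, May 6 – June 27, 2012: 53 days → €167000 × 3.85% × 53/366 = €931.0478
The District of Mosshurst, June 28 – December 31, 2012: 187 days → €167000 × 3.45% × 187/366 = €2943.7172
Total = €4277.2077

€4277.21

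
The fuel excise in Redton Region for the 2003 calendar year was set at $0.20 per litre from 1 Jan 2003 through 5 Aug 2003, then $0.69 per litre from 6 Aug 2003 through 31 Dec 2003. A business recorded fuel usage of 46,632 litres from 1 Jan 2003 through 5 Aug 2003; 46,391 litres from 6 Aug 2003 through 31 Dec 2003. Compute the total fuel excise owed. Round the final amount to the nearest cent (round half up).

1 Jan – 5 Aug 2003: 46,632 litres at $0.20/litre → $9,326.40
6 Aug – 31 Dec 2003: 46,391 litres at $0.69/litre → $32,009.79

$41,336.19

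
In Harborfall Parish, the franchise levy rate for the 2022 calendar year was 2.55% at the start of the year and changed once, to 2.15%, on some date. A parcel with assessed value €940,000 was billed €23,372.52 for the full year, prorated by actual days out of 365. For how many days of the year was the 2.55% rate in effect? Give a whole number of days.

307 days

Let d = days at the first rate; then 365 − d days at the second rate.
€940,000 × [2.55%·d + 2.15%·(365−d)] / 365 = €23,372.52
Solving gives d = 307, so the new rate took effect on 4 Nov 2022.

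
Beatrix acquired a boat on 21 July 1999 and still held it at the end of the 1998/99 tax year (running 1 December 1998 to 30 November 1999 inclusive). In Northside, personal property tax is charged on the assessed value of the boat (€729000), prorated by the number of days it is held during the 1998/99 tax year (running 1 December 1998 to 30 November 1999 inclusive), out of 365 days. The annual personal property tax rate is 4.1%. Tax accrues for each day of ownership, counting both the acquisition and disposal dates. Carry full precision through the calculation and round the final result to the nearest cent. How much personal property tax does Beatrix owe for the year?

€10891.06

Days held (21 July – 30 November 1999): 133 out of 365
Tax = €729000 × 4.1% × 133/365 = €10891.0603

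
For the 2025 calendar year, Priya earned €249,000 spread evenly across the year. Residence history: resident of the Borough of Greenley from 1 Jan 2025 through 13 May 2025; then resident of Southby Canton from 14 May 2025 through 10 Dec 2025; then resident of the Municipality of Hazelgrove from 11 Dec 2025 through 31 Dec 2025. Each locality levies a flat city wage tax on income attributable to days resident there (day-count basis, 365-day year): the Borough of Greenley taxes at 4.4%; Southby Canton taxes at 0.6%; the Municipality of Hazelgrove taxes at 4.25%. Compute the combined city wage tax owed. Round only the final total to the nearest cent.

€5,464.70

The Borough of Greenley, 1 Jan – 13 May 2025: 133 days → €249,000 × 4.4% × 133/365 = €3,992.1863
Southby Canton, 14 May – 10 Dec 2025: 211 days → €249,000 × 0.6% × 211/365 = €863.6548
The Municipality of Hazelgrove, 11 Dec – 31 Dec 2025: 21 days → €249,000 × 4.25% × 21/365 = €608.8562
Total = €5,464.6973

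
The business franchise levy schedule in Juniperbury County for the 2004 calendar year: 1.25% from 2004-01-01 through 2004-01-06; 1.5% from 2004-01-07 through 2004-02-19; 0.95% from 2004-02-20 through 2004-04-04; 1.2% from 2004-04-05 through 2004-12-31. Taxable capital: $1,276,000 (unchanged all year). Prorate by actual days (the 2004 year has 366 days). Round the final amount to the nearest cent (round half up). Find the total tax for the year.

2004-01-01 to 2004-01-06: 6 days at 1.25% → $1,276,000 × 1.25% × 6/366 = $261.4754
2004-01-07 to 2004-02-19: 44 days at 1.5% → $1,276,000 × 1.5% × 44/366 = $2,300.9836
2004-02-20 to 2004-04-04: 45 days at 0.95% → $1,276,000 × 0.95% × 45/366 = $1,490.4098
2004-04-05 to 2004-12-31: 271 days at 1.2% → $1,276,000 × 1.2% × 271/366 = $11,337.5738
Total = $15,390.4426

$15,390.44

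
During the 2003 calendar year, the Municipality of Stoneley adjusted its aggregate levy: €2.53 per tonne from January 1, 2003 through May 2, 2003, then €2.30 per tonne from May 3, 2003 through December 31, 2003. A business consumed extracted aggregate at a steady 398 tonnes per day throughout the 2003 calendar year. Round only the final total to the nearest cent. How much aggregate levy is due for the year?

€345,288.88

January 1 – May 2, 2003: 122 days × 398 tonnes/day = 48,556 tonnes at €2.53/tonne → €122,846.68
May 3 – December 31, 2003: 243 days × 398 tonnes/day = 96,714 tonnes at €2.30/tonne → €222,442.20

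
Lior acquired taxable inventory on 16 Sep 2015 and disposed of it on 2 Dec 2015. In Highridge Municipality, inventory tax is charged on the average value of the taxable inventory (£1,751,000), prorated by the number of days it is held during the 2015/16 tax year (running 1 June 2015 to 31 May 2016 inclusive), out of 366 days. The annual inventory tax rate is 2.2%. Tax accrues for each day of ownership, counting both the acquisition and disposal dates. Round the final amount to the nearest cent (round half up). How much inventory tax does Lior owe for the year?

£8,209.61

Days held (16 Sep – 2 Dec 2015): 78 out of 366
Tax = £1,751,000 × 2.2% × 78/366 = £8,209.6066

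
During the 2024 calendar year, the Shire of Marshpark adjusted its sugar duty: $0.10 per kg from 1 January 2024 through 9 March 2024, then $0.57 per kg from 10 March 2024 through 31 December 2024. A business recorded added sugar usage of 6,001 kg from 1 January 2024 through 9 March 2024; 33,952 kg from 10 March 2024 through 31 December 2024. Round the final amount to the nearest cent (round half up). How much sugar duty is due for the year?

$19952.74

1 January – 9 March 2024: 6,001 kg at $0.10/kg → $600.10
10 March – 31 December 2024: 33,952 kg at $0.57/kg → $19352.64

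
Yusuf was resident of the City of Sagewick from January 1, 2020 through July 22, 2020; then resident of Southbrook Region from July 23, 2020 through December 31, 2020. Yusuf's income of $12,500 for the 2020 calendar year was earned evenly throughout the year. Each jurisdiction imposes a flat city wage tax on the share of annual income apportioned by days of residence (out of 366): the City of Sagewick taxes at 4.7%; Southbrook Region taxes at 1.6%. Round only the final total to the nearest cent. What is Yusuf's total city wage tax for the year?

$415.98

The City of Sagewick, January 1 – July 22, 2020: 204 days → $12,500 × 4.7% × 204/366 = $327.4590
Southbrook Region, July 23 – December 31, 2020: 162 days → $12,500 × 1.6% × 162/366 = $88.5246
Total = $415.9836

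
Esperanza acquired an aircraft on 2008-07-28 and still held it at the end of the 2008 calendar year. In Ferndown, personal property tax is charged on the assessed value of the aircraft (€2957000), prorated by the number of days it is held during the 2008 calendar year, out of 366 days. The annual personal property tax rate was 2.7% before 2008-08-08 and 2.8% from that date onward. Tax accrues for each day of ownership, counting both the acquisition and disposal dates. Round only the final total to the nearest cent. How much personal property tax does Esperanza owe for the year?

2008-07-28 to 2008-08-07: 11 days at 2.7% → €2957000 × 2.7% × 11/366 = €2399.5328
2008-08-08 to 2008-12-31: 146 days at 2.8% → €2957000 × 2.8% × 146/366 = €33027.9126
Total = €35427.4454

€35427.45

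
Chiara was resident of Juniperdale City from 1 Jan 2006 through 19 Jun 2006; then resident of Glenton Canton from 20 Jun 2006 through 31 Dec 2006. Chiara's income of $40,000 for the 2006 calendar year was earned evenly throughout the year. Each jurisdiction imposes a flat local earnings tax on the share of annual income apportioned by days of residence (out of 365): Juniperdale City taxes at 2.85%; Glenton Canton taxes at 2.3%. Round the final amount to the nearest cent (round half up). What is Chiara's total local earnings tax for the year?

$1,022.47

Juniperdale City, 1 Jan – 19 Jun 2006: 170 days → $40,000 × 2.85% × 170/365 = $530.9589
Glenton Canton, 20 Jun – 31 Dec 2006: 195 days → $40,000 × 2.3% × 195/365 = $491.5068
Total = $1,022.4658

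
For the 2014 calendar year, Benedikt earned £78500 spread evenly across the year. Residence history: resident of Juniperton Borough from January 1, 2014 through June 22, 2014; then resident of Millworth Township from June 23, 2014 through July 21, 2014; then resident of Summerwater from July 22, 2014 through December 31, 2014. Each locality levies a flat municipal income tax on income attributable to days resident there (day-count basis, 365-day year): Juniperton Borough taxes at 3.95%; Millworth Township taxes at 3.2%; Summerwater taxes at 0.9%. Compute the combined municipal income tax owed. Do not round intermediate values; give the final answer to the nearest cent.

Juniperton Borough, January 1 – June 22, 2014: 173 days → £78500 × 3.95% × 173/365 = £1469.6705
Millworth Township, June 23 – July 21, 2014: 29 days → £78500 × 3.2% × 29/365 = £199.5836
Summerwater, July 22 – December 31, 2014: 163 days → £78500 × 0.9% × 163/365 = £315.5055
Total = £1984.7596

£1984.76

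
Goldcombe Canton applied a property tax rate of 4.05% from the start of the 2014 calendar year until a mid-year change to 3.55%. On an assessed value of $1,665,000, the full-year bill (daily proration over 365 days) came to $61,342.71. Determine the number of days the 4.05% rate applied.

98 days

Let d = days at the first rate; then 365 − d days at the second rate.
$1,665,000 × [4.05%·d + 3.55%·(365−d)] / 365 = $61,342.71
Solving gives d = 98, so the new rate took effect on 9 April 2014.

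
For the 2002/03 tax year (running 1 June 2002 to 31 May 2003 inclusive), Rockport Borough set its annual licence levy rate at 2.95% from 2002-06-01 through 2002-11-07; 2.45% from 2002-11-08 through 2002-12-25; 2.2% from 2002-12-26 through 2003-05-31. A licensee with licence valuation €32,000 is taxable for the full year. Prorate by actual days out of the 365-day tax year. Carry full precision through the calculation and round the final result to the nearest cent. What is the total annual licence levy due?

2002-06-01 to 2002-11-07: 160 days at 2.95% → €32,000 × 2.95% × 160/365 = €413.8082
2002-11-08 to 2002-12-25: 48 days at 2.45% → €32,000 × 2.45% × 48/365 = €103.1014
2002-12-26 to 2003-05-31: 157 days at 2.2% → €32,000 × 2.2% × 157/365 = €302.8164
Total = €819.7260

€819.73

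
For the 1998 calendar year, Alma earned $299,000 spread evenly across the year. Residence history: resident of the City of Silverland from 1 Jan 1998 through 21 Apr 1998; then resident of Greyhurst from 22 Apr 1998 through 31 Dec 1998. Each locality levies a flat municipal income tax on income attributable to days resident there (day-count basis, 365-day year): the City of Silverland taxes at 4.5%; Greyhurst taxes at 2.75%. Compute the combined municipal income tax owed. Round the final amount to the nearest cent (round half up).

$9,813.75

The City of Silverland, 1 Jan – 21 Apr 1998: 111 days → $299,000 × 4.5% × 111/365 = $4,091.7945
Greyhurst, 22 Apr – 31 Dec 1998: 254 days → $299,000 × 2.75% × 254/365 = $5,721.9589
Total = $9,813.7534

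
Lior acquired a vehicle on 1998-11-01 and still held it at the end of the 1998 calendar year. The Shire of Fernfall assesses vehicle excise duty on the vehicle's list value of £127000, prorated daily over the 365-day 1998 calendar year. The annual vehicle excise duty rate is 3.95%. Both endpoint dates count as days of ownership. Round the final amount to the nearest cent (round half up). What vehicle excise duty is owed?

Days held (1998-11-01 to 1998-12-31): 61 out of 365
Tax = £127000 × 3.95% × 61/365 = £838.3740

£838.37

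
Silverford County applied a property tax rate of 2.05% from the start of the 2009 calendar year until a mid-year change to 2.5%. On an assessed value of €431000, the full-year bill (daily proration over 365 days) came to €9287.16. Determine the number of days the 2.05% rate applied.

Let d = days at the first rate; then 365 − d days at the second rate.
€431000 × [2.05%·d + 2.5%·(365−d)] / 365 = €9287.16
Solving gives d = 280, so the new rate took effect on 8 Oct 2009.

280 days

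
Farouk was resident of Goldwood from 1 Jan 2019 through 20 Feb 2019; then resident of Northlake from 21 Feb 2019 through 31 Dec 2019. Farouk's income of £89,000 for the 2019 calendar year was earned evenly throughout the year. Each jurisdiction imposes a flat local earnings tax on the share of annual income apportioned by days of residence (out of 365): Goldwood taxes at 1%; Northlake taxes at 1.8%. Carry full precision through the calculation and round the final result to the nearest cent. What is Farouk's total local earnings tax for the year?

Goldwood, 1 Jan – 20 Feb 2019: 51 days → £89,000 × 1% × 51/365 = £124.3562
Northlake, 21 Feb – 31 Dec 2019: 314 days → £89,000 × 1.8% × 314/365 = £1,378.1589
Total = £1,502.5151

£1,502.52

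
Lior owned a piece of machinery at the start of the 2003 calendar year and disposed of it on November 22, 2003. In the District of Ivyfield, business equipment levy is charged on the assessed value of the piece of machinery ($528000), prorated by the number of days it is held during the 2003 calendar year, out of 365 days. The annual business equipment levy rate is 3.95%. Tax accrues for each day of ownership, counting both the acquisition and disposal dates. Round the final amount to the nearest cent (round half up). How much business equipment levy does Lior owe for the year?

Days held (January 1 – November 22, 2003): 326 out of 365
Tax = $528000 × 3.95% × 326/365 = $18627.5507

$18627.55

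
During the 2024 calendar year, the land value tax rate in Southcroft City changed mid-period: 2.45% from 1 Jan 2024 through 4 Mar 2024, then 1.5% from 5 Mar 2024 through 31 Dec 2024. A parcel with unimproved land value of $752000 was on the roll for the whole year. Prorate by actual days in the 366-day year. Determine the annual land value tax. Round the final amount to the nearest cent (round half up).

$12529.22

1 Jan – 4 Mar 2024: 64 days at 2.45% → $752000 × 2.45% × 64/366 = $3221.6831
5 Mar – 31 Dec 2024: 302 days at 1.5% → $752000 × 1.5% × 302/366 = $9307.5410
Total = $12529.2240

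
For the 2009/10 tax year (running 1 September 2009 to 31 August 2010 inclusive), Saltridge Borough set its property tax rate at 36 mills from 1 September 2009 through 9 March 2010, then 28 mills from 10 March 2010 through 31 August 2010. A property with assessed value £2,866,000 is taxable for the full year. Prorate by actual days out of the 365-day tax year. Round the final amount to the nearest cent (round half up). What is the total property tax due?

1 September 2009 – 9 March 2010: 190 days at 36 mills → £2,866,000 × 3.6% × 190/365 = £53,708.0548
10 March – 31 August 2010: 175 days at 28 mills → £2,866,000 × 2.8% × 175/365 = £38,475.0685
Total = £92,183.1233

£92,183.12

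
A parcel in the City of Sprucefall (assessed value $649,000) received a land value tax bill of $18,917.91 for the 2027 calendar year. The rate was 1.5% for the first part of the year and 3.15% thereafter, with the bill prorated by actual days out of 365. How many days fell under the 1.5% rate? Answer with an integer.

Let d = days at the first rate; then 365 − d days at the second rate.
$649,000 × [1.5%·d + 3.15%·(365−d)] / 365 = $18,917.91
Solving gives d = 52, so the new rate took effect on February 22, 2027.

52 days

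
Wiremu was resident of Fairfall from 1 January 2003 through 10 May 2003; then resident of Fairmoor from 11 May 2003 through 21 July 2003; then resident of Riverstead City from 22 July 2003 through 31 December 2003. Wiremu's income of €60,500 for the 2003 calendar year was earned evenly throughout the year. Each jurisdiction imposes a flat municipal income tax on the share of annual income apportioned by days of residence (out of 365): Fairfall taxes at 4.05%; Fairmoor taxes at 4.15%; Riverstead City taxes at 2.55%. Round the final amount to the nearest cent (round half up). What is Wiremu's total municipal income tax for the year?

€2,056.92

Fairfall, 1 January – 10 May 2003: 130 days → €60,500 × 4.05% × 130/365 = €872.6918
Fairmoor, 11 May – 21 July 2003: 72 days → €60,500 × 4.15% × 72/365 = €495.2712
Riverstead City, 22 July – 31 December 2003: 163 days → €60,500 × 2.55% × 163/365 = €688.9541
Total = €2,056.9171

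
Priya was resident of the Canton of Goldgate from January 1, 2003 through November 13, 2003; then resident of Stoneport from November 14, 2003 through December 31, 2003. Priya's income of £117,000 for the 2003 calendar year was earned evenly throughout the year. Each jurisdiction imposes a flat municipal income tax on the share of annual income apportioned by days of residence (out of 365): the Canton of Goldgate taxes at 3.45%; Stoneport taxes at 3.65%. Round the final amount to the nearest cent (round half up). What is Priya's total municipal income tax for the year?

The Canton of Goldgate, January 1 – November 13, 2003: 317 days → £117,000 × 3.45% × 317/365 = £3,505.6726
Stoneport, November 14 – December 31, 2003: 48 days → £117,000 × 3.65% × 48/365 = £561.6000
Total = £4,067.2726

£4,067.27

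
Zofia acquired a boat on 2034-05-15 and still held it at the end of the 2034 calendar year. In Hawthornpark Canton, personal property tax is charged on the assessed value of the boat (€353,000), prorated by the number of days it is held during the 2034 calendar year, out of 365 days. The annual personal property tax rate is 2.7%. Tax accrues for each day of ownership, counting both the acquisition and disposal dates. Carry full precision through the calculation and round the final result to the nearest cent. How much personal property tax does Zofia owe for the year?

€6,031.95

Days held (2034-05-15 to 2034-12-31): 231 out of 365
Tax = €353,000 × 2.7% × 231/365 = €6,031.9479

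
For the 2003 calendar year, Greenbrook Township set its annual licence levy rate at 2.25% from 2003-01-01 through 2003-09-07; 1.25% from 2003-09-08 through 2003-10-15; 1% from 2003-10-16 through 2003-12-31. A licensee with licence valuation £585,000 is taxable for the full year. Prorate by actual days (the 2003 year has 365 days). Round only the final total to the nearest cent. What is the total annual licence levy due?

2003-01-01 to 2003-09-07: 250 days at 2.25% → £585,000 × 2.25% × 250/365 = £9,015.4110
2003-09-08 to 2003-10-15: 38 days at 1.25% → £585,000 × 1.25% × 38/365 = £761.3014
2003-10-16 to 2003-12-31: 77 days at 1% → £585,000 × 1% × 77/365 = £1,234.1096
Total = £11,010.8219

£11,010.82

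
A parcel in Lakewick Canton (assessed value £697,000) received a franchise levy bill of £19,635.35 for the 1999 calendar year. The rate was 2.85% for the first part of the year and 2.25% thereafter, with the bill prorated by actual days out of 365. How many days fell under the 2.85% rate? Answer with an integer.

345 days

Let d = days at the first rate; then 365 − d days at the second rate.
£697,000 × [2.85%·d + 2.25%·(365−d)] / 365 = £19,635.35
Solving gives d = 345, so the new rate took effect on December 12, 1999.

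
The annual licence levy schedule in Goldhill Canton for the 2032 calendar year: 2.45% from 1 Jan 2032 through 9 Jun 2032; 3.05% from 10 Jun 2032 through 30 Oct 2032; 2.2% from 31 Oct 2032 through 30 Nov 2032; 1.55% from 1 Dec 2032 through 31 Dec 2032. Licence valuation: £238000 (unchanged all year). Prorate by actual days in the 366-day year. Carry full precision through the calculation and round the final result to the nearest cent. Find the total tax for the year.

1 Jan – 9 Jun 2032: 161 days at 2.45% → £238000 × 2.45% × 161/366 = £2565.0027
10 Jun – 30 Oct 2032: 143 days at 3.05% → £238000 × 3.05% × 143/366 = £2836.1667
31 Oct – 30 Nov 2032: 31 days at 2.2% → £238000 × 2.2% × 31/366 = £443.4863
1 Dec – 31 Dec 2032: 31 days at 1.55% → £238000 × 1.55% × 31/366 = £312.4563
Total = £6157.1120

£6157.11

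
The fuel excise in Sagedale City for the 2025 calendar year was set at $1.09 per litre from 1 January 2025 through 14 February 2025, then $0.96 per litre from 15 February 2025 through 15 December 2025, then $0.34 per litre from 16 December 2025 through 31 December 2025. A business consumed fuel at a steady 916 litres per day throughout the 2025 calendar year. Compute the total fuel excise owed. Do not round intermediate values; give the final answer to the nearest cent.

$317238.28

1 January – 14 February 2025: 45 days × 916 litres/day = 41,220 litres at $1.09/litre → $44929.80
15 February – 15 December 2025: 304 days × 916 litres/day = 278,464 litres at $0.96/litre → $267325.44
16 December – 31 December 2025: 16 days × 916 litres/day = 14,656 litres at $0.34/litre → $4983.04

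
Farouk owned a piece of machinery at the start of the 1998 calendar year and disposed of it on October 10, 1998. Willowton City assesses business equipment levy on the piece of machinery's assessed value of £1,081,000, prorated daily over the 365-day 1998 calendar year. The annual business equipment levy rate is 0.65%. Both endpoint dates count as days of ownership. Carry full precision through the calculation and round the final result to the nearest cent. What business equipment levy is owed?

£5,447.94

Days held (January 1 – October 10, 1998): 283 out of 365
Tax = £1,081,000 × 0.65% × 283/365 = £5,447.9438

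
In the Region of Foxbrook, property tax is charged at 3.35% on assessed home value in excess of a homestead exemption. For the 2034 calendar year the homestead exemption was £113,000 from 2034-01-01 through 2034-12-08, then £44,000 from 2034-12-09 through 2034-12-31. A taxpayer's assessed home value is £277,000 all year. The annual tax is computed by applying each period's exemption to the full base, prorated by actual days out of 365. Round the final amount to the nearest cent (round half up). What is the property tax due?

£5,639.66

2034-01-01 to 2034-12-08: 342 days, exemption £113,000 → (£277,000 − £113,000) × 3.35% × 342/365 = £5,147.8027
2034-12-09 to 2034-12-31: 23 days, exemption £44,000 → (£277,000 − £44,000) × 3.35% × 23/365 = £491.8534
Total = £5,639.6562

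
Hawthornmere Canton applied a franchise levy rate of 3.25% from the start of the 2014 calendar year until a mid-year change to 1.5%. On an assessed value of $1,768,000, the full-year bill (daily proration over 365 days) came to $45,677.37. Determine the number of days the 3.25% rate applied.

226 days

Let d = days at the first rate; then 365 − d days at the second rate.
$1,768,000 × [3.25%·d + 1.5%·(365−d)] / 365 = $45,677.37
Solving gives d = 226, so the new rate took effect on August 15, 2014.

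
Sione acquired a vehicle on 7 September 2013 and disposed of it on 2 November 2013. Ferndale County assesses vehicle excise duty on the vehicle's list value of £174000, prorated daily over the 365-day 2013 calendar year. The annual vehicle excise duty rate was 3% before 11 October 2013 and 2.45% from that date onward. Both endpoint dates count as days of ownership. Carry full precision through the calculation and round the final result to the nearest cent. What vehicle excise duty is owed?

7 September – 10 October 2013: 34 days at 3% → £174000 × 3% × 34/365 = £486.2466
11 October – 2 November 2013: 23 days at 2.45% → £174000 × 2.45% × 23/365 = £268.6274
Total = £754.8740

£754.87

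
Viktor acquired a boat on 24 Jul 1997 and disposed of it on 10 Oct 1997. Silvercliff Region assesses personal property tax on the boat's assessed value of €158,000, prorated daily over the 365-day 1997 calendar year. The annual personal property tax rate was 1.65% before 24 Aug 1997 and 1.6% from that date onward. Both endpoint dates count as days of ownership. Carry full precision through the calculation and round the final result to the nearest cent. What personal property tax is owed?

24 Jul – 23 Aug 1997: 31 days at 1.65% → €158,000 × 1.65% × 31/365 = €221.4164
24 Aug – 10 Oct 1997: 48 days at 1.6% → €158,000 × 1.6% × 48/365 = €332.4493
Total = €553.8658

€553.87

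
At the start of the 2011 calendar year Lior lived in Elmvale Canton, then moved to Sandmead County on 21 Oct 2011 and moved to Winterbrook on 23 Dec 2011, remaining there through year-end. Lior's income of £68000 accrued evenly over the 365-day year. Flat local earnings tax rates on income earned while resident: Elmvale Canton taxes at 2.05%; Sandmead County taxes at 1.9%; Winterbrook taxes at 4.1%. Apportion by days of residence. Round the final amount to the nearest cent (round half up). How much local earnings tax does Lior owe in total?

£1410.77

Elmvale Canton, 1 Jan – 20 Oct 2011: 293 days → £68000 × 2.05% × 293/365 = £1119.0192
Sandmead County, 21 Oct – 22 Dec 2011: 63 days → £68000 × 1.9% × 63/365 = £223.0027
Winterbrook, 23 Dec – 31 Dec 2011: 9 days → £68000 × 4.1% × 9/365 = £68.7452
Total = £1410.7671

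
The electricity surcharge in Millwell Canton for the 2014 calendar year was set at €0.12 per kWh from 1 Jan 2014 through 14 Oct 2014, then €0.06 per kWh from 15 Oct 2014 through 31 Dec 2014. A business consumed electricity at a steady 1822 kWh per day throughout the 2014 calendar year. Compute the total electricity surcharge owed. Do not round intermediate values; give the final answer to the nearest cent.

1 Jan – 14 Oct 2014: 287 days × 1822 kWh/day = 522,914 kWh at €0.12/kWh → €62,749.68
15 Oct – 31 Dec 2014: 78 days × 1822 kWh/day = 142,116 kWh at €0.06/kWh → €8,526.96

€71,276.64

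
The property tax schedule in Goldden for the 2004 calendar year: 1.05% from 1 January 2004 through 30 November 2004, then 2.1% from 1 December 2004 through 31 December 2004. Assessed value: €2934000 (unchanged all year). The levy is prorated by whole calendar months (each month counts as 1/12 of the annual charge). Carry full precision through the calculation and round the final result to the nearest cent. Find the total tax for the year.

€33374.25

1 January – 30 November 2004: 11 months at 1.05% → €2934000 × 1.05% × 11/12 = €28239.7500
1 December – 31 December 2004: 1 month at 2.1% → €2934000 × 2.1% × 1/12 = €5134.5000
Total = €33374.2500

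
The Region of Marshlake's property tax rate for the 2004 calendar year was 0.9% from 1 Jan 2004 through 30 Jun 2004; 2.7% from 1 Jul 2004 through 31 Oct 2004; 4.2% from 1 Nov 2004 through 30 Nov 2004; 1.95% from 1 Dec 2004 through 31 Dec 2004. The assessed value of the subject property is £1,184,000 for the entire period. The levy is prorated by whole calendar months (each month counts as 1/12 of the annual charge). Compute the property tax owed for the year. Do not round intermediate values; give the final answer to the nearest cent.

£22,052.00

1 Jan – 30 Jun 2004: 6 months at 0.9% → £1,184,000 × 0.9% × 6/12 = £5,328.0000
1 Jul – 31 Oct 2004: 4 months at 2.7% → £1,184,000 × 2.7% × 4/12 = £10,656.0000
1 Nov – 30 Nov 2004: 1 month at 4.2% → £1,184,000 × 4.2% × 1/12 = £4,144.0000
1 Dec – 31 Dec 2004: 1 month at 1.95% → £1,184,000 × 1.95% × 1/12 = £1,924.0000
Total = £22,052.0000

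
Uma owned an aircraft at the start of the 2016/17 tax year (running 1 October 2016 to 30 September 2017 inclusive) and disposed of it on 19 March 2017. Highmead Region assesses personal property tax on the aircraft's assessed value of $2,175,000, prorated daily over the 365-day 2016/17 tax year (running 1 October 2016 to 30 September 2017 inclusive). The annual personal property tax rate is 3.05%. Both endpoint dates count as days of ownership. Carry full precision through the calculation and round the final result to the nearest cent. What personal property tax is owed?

$30,896.92

Days held (1 October 2016 – 19 March 2017): 170 out of 365
Tax = $2,175,000 × 3.05% × 170/365 = $30,896.9178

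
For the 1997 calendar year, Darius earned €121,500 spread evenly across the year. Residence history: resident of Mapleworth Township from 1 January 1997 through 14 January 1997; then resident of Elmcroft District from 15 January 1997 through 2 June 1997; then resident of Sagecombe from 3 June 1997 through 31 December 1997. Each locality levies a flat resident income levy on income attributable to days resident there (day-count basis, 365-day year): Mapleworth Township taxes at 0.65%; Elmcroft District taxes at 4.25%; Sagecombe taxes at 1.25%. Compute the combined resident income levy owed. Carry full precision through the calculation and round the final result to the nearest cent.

€2,878.88

Mapleworth Township, 1 January – 14 January 1997: 14 days → €121,500 × 0.65% × 14/365 = €30.2918
Elmcroft District, 15 January – 2 June 1997: 139 days → €121,500 × 4.25% × 139/365 = €1,966.4692
Sagecombe, 3 June – 31 December 1997: 212 days → €121,500 × 1.25% × 212/365 = €882.1233
Total = €2,878.8842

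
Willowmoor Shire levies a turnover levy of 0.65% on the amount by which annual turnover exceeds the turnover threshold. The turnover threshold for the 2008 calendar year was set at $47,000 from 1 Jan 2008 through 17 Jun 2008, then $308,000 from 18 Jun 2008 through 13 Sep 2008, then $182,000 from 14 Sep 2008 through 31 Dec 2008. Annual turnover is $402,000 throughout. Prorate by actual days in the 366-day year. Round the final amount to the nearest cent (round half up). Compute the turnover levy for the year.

1 Jan – 17 Jun 2008: 169 days, exemption $47,000 → ($402,000 − $47,000) × 0.65% × 169/366 = $1,065.4850
18 Jun – 13 Sep 2008: 88 days, exemption $308,000 → ($402,000 − $308,000) × 0.65% × 88/366 = $146.9071
14 Sep – 31 Dec 2008: 109 days, exemption $182,000 → ($402,000 − $182,000) × 0.65% × 109/366 = $425.8743
Total = $1,638.2664

$1,638.27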